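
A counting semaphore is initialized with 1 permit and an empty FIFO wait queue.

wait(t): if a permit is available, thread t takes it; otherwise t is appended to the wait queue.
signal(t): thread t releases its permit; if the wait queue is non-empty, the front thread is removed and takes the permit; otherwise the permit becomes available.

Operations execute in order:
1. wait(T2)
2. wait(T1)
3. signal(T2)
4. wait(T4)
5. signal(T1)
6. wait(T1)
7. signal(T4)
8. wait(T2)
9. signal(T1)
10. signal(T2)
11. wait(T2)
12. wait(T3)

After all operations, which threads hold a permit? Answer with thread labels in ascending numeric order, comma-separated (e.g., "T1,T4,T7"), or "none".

Step 1: wait(T2) -> count=0 queue=[] holders={T2}
Step 2: wait(T1) -> count=0 queue=[T1] holders={T2}
Step 3: signal(T2) -> count=0 queue=[] holders={T1}
Step 4: wait(T4) -> count=0 queue=[T4] holders={T1}
Step 5: signal(T1) -> count=0 queue=[] holders={T4}
Step 6: wait(T1) -> count=0 queue=[T1] holders={T4}
Step 7: signal(T4) -> count=0 queue=[] holders={T1}
Step 8: wait(T2) -> count=0 queue=[T2] holders={T1}
Step 9: signal(T1) -> count=0 queue=[] holders={T2}
Step 10: signal(T2) -> count=1 queue=[] holders={none}
Step 11: wait(T2) -> count=0 queue=[] holders={T2}
Step 12: wait(T3) -> count=0 queue=[T3] holders={T2}
Final holders: T2

Answer: T2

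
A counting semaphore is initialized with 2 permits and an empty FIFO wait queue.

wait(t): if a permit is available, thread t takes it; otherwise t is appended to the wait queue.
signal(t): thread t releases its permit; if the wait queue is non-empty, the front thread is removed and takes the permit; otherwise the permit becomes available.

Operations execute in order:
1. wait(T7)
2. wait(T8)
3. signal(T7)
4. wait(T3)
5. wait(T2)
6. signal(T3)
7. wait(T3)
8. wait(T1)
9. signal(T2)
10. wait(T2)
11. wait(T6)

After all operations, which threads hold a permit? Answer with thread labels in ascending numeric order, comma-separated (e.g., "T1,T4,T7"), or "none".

Step 1: wait(T7) -> count=1 queue=[] holders={T7}
Step 2: wait(T8) -> count=0 queue=[] holders={T7,T8}
Step 3: signal(T7) -> count=1 queue=[] holders={T8}
Step 4: wait(T3) -> count=0 queue=[] holders={T3,T8}
Step 5: wait(T2) -> count=0 queue=[T2] holders={T3,T8}
Step 6: signal(T3) -> count=0 queue=[] holders={T2,T8}
Step 7: wait(T3) -> count=0 queue=[T3] holders={T2,T8}
Step 8: wait(T1) -> count=0 queue=[T3,T1] holders={T2,T8}
Step 9: signal(T2) -> count=0 queue=[T1] holders={T3,T8}
Step 10: wait(T2) -> count=0 queue=[T1,T2] holders={T3,T8}
Step 11: wait(T6) -> count=0 queue=[T1,T2,T6] holders={T3,T8}
Final holders: T3,T8

Answer: T3,T8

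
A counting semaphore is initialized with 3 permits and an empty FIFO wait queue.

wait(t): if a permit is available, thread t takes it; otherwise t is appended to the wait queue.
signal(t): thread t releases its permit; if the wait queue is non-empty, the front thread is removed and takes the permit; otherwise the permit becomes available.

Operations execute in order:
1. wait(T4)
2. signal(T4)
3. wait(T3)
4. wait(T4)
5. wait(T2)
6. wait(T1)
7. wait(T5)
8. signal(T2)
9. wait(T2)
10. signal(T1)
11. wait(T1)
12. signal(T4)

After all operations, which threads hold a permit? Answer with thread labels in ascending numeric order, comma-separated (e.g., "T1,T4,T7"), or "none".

Step 1: wait(T4) -> count=2 queue=[] holders={T4}
Step 2: signal(T4) -> count=3 queue=[] holders={none}
Step 3: wait(T3) -> count=2 queue=[] holders={T3}
Step 4: wait(T4) -> count=1 queue=[] holders={T3,T4}
Step 5: wait(T2) -> count=0 queue=[] holders={T2,T3,T4}
Step 6: wait(T1) -> count=0 queue=[T1] holders={T2,T3,T4}
Step 7: wait(T5) -> count=0 queue=[T1,T5] holders={T2,T3,T4}
Step 8: signal(T2) -> count=0 queue=[T5] holders={T1,T3,T4}
Step 9: wait(T2) -> count=0 queue=[T5,T2] holders={T1,T3,T4}
Step 10: signal(T1) -> count=0 queue=[T2] holders={T3,T4,T5}
Step 11: wait(T1) -> count=0 queue=[T2,T1] holders={T3,T4,T5}
Step 12: signal(T4) -> count=0 queue=[T1] holders={T2,T3,T5}
Final holders: T2,T3,T5

Answer: T2,T3,T5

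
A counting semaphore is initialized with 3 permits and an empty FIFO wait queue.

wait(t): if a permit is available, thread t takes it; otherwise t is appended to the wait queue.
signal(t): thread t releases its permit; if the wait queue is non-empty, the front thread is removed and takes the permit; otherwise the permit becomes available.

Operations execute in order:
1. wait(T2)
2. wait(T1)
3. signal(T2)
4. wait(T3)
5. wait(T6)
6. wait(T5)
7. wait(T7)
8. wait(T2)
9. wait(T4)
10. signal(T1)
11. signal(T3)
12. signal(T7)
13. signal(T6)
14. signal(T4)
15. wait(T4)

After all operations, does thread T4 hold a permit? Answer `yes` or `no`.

Answer: yes

Derivation:
Step 1: wait(T2) -> count=2 queue=[] holders={T2}
Step 2: wait(T1) -> count=1 queue=[] holders={T1,T2}
Step 3: signal(T2) -> count=2 queue=[] holders={T1}
Step 4: wait(T3) -> count=1 queue=[] holders={T1,T3}
Step 5: wait(T6) -> count=0 queue=[] holders={T1,T3,T6}
Step 6: wait(T5) -> count=0 queue=[T5] holders={T1,T3,T6}
Step 7: wait(T7) -> count=0 queue=[T5,T7] holders={T1,T3,T6}
Step 8: wait(T2) -> count=0 queue=[T5,T7,T2] holders={T1,T3,T6}
Step 9: wait(T4) -> count=0 queue=[T5,T7,T2,T4] holders={T1,T3,T6}
Step 10: signal(T1) -> count=0 queue=[T7,T2,T4] holders={T3,T5,T6}
Step 11: signal(T3) -> count=0 queue=[T2,T4] holders={T5,T6,T7}
Step 12: signal(T7) -> count=0 queue=[T4] holders={T2,T5,T6}
Step 13: signal(T6) -> count=0 queue=[] holders={T2,T4,T5}
Step 14: signal(T4) -> count=1 queue=[] holders={T2,T5}
Step 15: wait(T4) -> count=0 queue=[] holders={T2,T4,T5}
Final holders: {T2,T4,T5} -> T4 in holders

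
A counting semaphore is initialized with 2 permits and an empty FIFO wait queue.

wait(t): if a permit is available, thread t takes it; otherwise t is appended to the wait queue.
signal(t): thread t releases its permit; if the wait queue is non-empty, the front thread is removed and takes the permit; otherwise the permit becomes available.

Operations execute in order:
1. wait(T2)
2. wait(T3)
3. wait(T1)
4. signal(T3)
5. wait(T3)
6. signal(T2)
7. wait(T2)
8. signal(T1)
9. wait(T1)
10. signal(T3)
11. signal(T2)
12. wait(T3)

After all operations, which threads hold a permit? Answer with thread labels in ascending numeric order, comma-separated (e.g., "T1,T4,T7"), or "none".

Step 1: wait(T2) -> count=1 queue=[] holders={T2}
Step 2: wait(T3) -> count=0 queue=[] holders={T2,T3}
Step 3: wait(T1) -> count=0 queue=[T1] holders={T2,T3}
Step 4: signal(T3) -> count=0 queue=[] holders={T1,T2}
Step 5: wait(T3) -> count=0 queue=[T3] holders={T1,T2}
Step 6: signal(T2) -> count=0 queue=[] holders={T1,T3}
Step 7: wait(T2) -> count=0 queue=[T2] holders={T1,T3}
Step 8: signal(T1) -> count=0 queue=[] holders={T2,T3}
Step 9: wait(T1) -> count=0 queue=[T1] holders={T2,T3}
Step 10: signal(T3) -> count=0 queue=[] holders={T1,T2}
Step 11: signal(T2) -> count=1 queue=[] holders={T1}
Step 12: wait(T3) -> count=0 queue=[] holders={T1,T3}
Final holders: T1,T3

Answer: T1,T3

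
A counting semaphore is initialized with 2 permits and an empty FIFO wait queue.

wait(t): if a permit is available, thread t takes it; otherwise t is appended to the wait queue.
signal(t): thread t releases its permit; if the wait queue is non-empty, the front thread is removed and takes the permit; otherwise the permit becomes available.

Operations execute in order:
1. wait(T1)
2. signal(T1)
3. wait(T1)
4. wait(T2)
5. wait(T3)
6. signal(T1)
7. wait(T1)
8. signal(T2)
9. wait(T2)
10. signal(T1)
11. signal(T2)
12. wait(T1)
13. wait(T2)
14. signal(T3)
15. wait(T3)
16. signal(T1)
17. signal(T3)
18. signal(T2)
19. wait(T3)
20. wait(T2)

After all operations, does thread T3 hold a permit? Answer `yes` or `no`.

Step 1: wait(T1) -> count=1 queue=[] holders={T1}
Step 2: signal(T1) -> count=2 queue=[] holders={none}
Step 3: wait(T1) -> count=1 queue=[] holders={T1}
Step 4: wait(T2) -> count=0 queue=[] holders={T1,T2}
Step 5: wait(T3) -> count=0 queue=[T3] holders={T1,T2}
Step 6: signal(T1) -> count=0 queue=[] holders={T2,T3}
Step 7: wait(T1) -> count=0 queue=[T1] holders={T2,T3}
Step 8: signal(T2) -> count=0 queue=[] holders={T1,T3}
Step 9: wait(T2) -> count=0 queue=[T2] holders={T1,T3}
Step 10: signal(T1) -> count=0 queue=[] holders={T2,T3}
Step 11: signal(T2) -> count=1 queue=[] holders={T3}
Step 12: wait(T1) -> count=0 queue=[] holders={T1,T3}
Step 13: wait(T2) -> count=0 queue=[T2] holders={T1,T3}
Step 14: signal(T3) -> count=0 queue=[] holders={T1,T2}
Step 15: wait(T3) -> count=0 queue=[T3] holders={T1,T2}
Step 16: signal(T1) -> count=0 queue=[] holders={T2,T3}
Step 17: signal(T3) -> count=1 queue=[] holders={T2}
Step 18: signal(T2) -> count=2 queue=[] holders={none}
Step 19: wait(T3) -> count=1 queue=[] holders={T3}
Step 20: wait(T2) -> count=0 queue=[] holders={T2,T3}
Final holders: {T2,T3} -> T3 in holders

Answer: yes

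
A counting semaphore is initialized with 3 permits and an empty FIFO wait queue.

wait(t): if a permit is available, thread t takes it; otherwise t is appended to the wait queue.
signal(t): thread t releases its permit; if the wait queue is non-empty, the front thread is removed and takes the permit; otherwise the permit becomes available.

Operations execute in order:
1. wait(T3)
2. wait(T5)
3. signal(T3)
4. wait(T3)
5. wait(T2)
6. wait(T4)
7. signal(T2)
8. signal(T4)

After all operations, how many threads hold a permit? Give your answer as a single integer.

Step 1: wait(T3) -> count=2 queue=[] holders={T3}
Step 2: wait(T5) -> count=1 queue=[] holders={T3,T5}
Step 3: signal(T3) -> count=2 queue=[] holders={T5}
Step 4: wait(T3) -> count=1 queue=[] holders={T3,T5}
Step 5: wait(T2) -> count=0 queue=[] holders={T2,T3,T5}
Step 6: wait(T4) -> count=0 queue=[T4] holders={T2,T3,T5}
Step 7: signal(T2) -> count=0 queue=[] holders={T3,T4,T5}
Step 8: signal(T4) -> count=1 queue=[] holders={T3,T5}
Final holders: {T3,T5} -> 2 thread(s)

Answer: 2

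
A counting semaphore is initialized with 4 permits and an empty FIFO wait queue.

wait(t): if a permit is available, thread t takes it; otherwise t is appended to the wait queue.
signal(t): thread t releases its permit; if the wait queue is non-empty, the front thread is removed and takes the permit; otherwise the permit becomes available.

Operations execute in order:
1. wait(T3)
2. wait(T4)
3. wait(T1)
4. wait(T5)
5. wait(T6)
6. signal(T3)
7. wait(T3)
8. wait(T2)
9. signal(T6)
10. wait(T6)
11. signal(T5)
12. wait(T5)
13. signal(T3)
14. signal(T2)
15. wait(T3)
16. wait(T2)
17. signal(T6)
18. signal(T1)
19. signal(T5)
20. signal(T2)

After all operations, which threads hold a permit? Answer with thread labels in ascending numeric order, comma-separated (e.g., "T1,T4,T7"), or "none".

Step 1: wait(T3) -> count=3 queue=[] holders={T3}
Step 2: wait(T4) -> count=2 queue=[] holders={T3,T4}
Step 3: wait(T1) -> count=1 queue=[] holders={T1,T3,T4}
Step 4: wait(T5) -> count=0 queue=[] holders={T1,T3,T4,T5}
Step 5: wait(T6) -> count=0 queue=[T6] holders={T1,T3,T4,T5}
Step 6: signal(T3) -> count=0 queue=[] holders={T1,T4,T5,T6}
Step 7: wait(T3) -> count=0 queue=[T3] holders={T1,T4,T5,T6}
Step 8: wait(T2) -> count=0 queue=[T3,T2] holders={T1,T4,T5,T6}
Step 9: signal(T6) -> count=0 queue=[T2] holders={T1,T3,T4,T5}
Step 10: wait(T6) -> count=0 queue=[T2,T6] holders={T1,T3,T4,T5}
Step 11: signal(T5) -> count=0 queue=[T6] holders={T1,T2,T3,T4}
Step 12: wait(T5) -> count=0 queue=[T6,T5] holders={T1,T2,T3,T4}
Step 13: signal(T3) -> count=0 queue=[T5] holders={T1,T2,T4,T6}
Step 14: signal(T2) -> count=0 queue=[] holders={T1,T4,T5,T6}
Step 15: wait(T3) -> count=0 queue=[T3] holders={T1,T4,T5,T6}
Step 16: wait(T2) -> count=0 queue=[T3,T2] holders={T1,T4,T5,T6}
Step 17: signal(T6) -> count=0 queue=[T2] holders={T1,T3,T4,T5}
Step 18: signal(T1) -> count=0 queue=[] holders={T2,T3,T4,T5}
Step 19: signal(T5) -> count=1 queue=[] holders={T2,T3,T4}
Step 20: signal(T2) -> count=2 queue=[] holders={T3,T4}
Final holders: T3,T4

Answer: T3,T4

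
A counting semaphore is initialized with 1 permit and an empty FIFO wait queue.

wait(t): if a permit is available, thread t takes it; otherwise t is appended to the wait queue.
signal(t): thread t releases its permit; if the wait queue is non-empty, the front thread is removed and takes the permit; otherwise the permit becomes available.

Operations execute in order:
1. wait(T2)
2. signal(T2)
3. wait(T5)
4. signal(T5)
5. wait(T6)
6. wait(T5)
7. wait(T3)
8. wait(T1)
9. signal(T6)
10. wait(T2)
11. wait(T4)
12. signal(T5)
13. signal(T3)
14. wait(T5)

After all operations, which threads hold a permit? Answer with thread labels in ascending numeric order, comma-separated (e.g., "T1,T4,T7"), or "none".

Step 1: wait(T2) -> count=0 queue=[] holders={T2}
Step 2: signal(T2) -> count=1 queue=[] holders={none}
Step 3: wait(T5) -> count=0 queue=[] holders={T5}
Step 4: signal(T5) -> count=1 queue=[] holders={none}
Step 5: wait(T6) -> count=0 queue=[] holders={T6}
Step 6: wait(T5) -> count=0 queue=[T5] holders={T6}
Step 7: wait(T3) -> count=0 queue=[T5,T3] holders={T6}
Step 8: wait(T1) -> count=0 queue=[T5,T3,T1] holders={T6}
Step 9: signal(T6) -> count=0 queue=[T3,T1] holders={T5}
Step 10: wait(T2) -> count=0 queue=[T3,T1,T2] holders={T5}
Step 11: wait(T4) -> count=0 queue=[T3,T1,T2,T4] holders={T5}
Step 12: signal(T5) -> count=0 queue=[T1,T2,T4] holders={T3}
Step 13: signal(T3) -> count=0 queue=[T2,T4] holders={T1}
Step 14: wait(T5) -> count=0 queue=[T2,T4,T5] holders={T1}
Final holders: T1

Answer: T1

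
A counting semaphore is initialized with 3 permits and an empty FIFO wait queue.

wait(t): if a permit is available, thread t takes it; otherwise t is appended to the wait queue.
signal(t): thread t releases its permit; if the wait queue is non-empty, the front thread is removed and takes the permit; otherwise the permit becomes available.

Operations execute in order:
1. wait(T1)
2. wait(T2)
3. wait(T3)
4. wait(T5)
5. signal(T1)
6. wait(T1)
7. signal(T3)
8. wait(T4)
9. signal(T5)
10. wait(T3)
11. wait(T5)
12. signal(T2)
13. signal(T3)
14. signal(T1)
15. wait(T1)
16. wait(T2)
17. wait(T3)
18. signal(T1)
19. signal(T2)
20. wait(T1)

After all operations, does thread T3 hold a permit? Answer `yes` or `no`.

Step 1: wait(T1) -> count=2 queue=[] holders={T1}
Step 2: wait(T2) -> count=1 queue=[] holders={T1,T2}
Step 3: wait(T3) -> count=0 queue=[] holders={T1,T2,T3}
Step 4: wait(T5) -> count=0 queue=[T5] holders={T1,T2,T3}
Step 5: signal(T1) -> count=0 queue=[] holders={T2,T3,T5}
Step 6: wait(T1) -> count=0 queue=[T1] holders={T2,T3,T5}
Step 7: signal(T3) -> count=0 queue=[] holders={T1,T2,T5}
Step 8: wait(T4) -> count=0 queue=[T4] holders={T1,T2,T5}
Step 9: signal(T5) -> count=0 queue=[] holders={T1,T2,T4}
Step 10: wait(T3) -> count=0 queue=[T3] holders={T1,T2,T4}
Step 11: wait(T5) -> count=0 queue=[T3,T5] holders={T1,T2,T4}
Step 12: signal(T2) -> count=0 queue=[T5] holders={T1,T3,T4}
Step 13: signal(T3) -> count=0 queue=[] holders={T1,T4,T5}
Step 14: signal(T1) -> count=1 queue=[] holders={T4,T5}
Step 15: wait(T1) -> count=0 queue=[] holders={T1,T4,T5}
Step 16: wait(T2) -> count=0 queue=[T2] holders={T1,T4,T5}
Step 17: wait(T3) -> count=0 queue=[T2,T3] holders={T1,T4,T5}
Step 18: signal(T1) -> count=0 queue=[T3] holders={T2,T4,T5}
Step 19: signal(T2) -> count=0 queue=[] holders={T3,T4,T5}
Step 20: wait(T1) -> count=0 queue=[T1] holders={T3,T4,T5}
Final holders: {T3,T4,T5} -> T3 in holders

Answer: yes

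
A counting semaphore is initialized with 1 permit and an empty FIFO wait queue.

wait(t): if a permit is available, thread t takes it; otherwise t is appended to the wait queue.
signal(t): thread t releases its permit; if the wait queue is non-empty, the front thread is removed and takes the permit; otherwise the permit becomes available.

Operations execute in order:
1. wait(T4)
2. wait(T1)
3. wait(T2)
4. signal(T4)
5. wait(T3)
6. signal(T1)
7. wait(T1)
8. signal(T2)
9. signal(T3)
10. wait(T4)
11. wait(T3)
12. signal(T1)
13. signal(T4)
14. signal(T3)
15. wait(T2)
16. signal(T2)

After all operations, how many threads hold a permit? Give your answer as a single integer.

Step 1: wait(T4) -> count=0 queue=[] holders={T4}
Step 2: wait(T1) -> count=0 queue=[T1] holders={T4}
Step 3: wait(T2) -> count=0 queue=[T1,T2] holders={T4}
Step 4: signal(T4) -> count=0 queue=[T2] holders={T1}
Step 5: wait(T3) -> count=0 queue=[T2,T3] holders={T1}
Step 6: signal(T1) -> count=0 queue=[T3] holders={T2}
Step 7: wait(T1) -> count=0 queue=[T3,T1] holders={T2}
Step 8: signal(T2) -> count=0 queue=[T1] holders={T3}
Step 9: signal(T3) -> count=0 queue=[] holders={T1}
Step 10: wait(T4) -> count=0 queue=[T4] holders={T1}
Step 11: wait(T3) -> count=0 queue=[T4,T3] holders={T1}
Step 12: signal(T1) -> count=0 queue=[T3] holders={T4}
Step 13: signal(T4) -> count=0 queue=[] holders={T3}
Step 14: signal(T3) -> count=1 queue=[] holders={none}
Step 15: wait(T2) -> count=0 queue=[] holders={T2}
Step 16: signal(T2) -> count=1 queue=[] holders={none}
Final holders: {none} -> 0 thread(s)

Answer: 0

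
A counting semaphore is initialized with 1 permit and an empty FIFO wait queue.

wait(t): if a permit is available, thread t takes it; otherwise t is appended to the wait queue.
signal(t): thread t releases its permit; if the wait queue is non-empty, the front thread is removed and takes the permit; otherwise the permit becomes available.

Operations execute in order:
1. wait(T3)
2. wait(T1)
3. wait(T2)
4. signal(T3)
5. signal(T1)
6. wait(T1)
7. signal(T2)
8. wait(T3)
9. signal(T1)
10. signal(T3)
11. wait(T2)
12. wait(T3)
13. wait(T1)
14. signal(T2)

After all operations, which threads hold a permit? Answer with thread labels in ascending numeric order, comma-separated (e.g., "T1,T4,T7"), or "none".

Step 1: wait(T3) -> count=0 queue=[] holders={T3}
Step 2: wait(T1) -> count=0 queue=[T1] holders={T3}
Step 3: wait(T2) -> count=0 queue=[T1,T2] holders={T3}
Step 4: signal(T3) -> count=0 queue=[T2] holders={T1}
Step 5: signal(T1) -> count=0 queue=[] holders={T2}
Step 6: wait(T1) -> count=0 queue=[T1] holders={T2}
Step 7: signal(T2) -> count=0 queue=[] holders={T1}
Step 8: wait(T3) -> count=0 queue=[T3] holders={T1}
Step 9: signal(T1) -> count=0 queue=[] holders={T3}
Step 10: signal(T3) -> count=1 queue=[] holders={none}
Step 11: wait(T2) -> count=0 queue=[] holders={T2}
Step 12: wait(T3) -> count=0 queue=[T3] holders={T2}
Step 13: wait(T1) -> count=0 queue=[T3,T1] holders={T2}
Step 14: signal(T2) -> count=0 queue=[T1] holders={T3}
Final holders: T3

Answer: T3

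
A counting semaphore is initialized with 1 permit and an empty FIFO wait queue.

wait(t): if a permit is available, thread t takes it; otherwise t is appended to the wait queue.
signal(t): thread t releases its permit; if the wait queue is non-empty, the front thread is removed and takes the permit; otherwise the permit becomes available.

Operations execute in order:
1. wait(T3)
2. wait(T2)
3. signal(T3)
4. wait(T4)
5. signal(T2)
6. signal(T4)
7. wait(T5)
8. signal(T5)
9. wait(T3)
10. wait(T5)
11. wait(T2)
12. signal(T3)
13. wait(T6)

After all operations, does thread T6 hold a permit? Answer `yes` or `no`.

Answer: no

Derivation:
Step 1: wait(T3) -> count=0 queue=[] holders={T3}
Step 2: wait(T2) -> count=0 queue=[T2] holders={T3}
Step 3: signal(T3) -> count=0 queue=[] holders={T2}
Step 4: wait(T4) -> count=0 queue=[T4] holders={T2}
Step 5: signal(T2) -> count=0 queue=[] holders={T4}
Step 6: signal(T4) -> count=1 queue=[] holders={none}
Step 7: wait(T5) -> count=0 queue=[] holders={T5}
Step 8: signal(T5) -> count=1 queue=[] holders={none}
Step 9: wait(T3) -> count=0 queue=[] holders={T3}
Step 10: wait(T5) -> count=0 queue=[T5] holders={T3}
Step 11: wait(T2) -> count=0 queue=[T5,T2] holders={T3}
Step 12: signal(T3) -> count=0 queue=[T2] holders={T5}
Step 13: wait(T6) -> count=0 queue=[T2,T6] holders={T5}
Final holders: {T5} -> T6 not in holders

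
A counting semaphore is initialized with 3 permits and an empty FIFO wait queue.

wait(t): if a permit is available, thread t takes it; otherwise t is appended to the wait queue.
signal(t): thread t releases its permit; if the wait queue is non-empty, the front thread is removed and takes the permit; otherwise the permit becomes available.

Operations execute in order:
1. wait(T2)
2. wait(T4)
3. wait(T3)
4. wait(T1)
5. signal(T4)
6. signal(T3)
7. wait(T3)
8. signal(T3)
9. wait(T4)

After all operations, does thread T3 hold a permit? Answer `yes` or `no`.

Answer: no

Derivation:
Step 1: wait(T2) -> count=2 queue=[] holders={T2}
Step 2: wait(T4) -> count=1 queue=[] holders={T2,T4}
Step 3: wait(T3) -> count=0 queue=[] holders={T2,T3,T4}
Step 4: wait(T1) -> count=0 queue=[T1] holders={T2,T3,T4}
Step 5: signal(T4) -> count=0 queue=[] holders={T1,T2,T3}
Step 6: signal(T3) -> count=1 queue=[] holders={T1,T2}
Step 7: wait(T3) -> count=0 queue=[] holders={T1,T2,T3}
Step 8: signal(T3) -> count=1 queue=[] holders={T1,T2}
Step 9: wait(T4) -> count=0 queue=[] holders={T1,T2,T4}
Final holders: {T1,T2,T4} -> T3 not in holders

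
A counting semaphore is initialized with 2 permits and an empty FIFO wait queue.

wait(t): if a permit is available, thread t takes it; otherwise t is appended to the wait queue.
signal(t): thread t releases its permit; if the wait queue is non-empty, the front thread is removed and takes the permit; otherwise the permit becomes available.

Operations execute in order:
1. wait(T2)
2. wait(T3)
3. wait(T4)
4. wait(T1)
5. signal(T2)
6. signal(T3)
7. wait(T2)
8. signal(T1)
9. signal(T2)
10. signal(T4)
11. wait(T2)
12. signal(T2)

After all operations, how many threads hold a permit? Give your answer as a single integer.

Answer: 0

Derivation:
Step 1: wait(T2) -> count=1 queue=[] holders={T2}
Step 2: wait(T3) -> count=0 queue=[] holders={T2,T3}
Step 3: wait(T4) -> count=0 queue=[T4] holders={T2,T3}
Step 4: wait(T1) -> count=0 queue=[T4,T1] holders={T2,T3}
Step 5: signal(T2) -> count=0 queue=[T1] holders={T3,T4}
Step 6: signal(T3) -> count=0 queue=[] holders={T1,T4}
Step 7: wait(T2) -> count=0 queue=[T2] holders={T1,T4}
Step 8: signal(T1) -> count=0 queue=[] holders={T2,T4}
Step 9: signal(T2) -> count=1 queue=[] holders={T4}
Step 10: signal(T4) -> count=2 queue=[] holders={none}
Step 11: wait(T2) -> count=1 queue=[] holders={T2}
Step 12: signal(T2) -> count=2 queue=[] holders={none}
Final holders: {none} -> 0 thread(s)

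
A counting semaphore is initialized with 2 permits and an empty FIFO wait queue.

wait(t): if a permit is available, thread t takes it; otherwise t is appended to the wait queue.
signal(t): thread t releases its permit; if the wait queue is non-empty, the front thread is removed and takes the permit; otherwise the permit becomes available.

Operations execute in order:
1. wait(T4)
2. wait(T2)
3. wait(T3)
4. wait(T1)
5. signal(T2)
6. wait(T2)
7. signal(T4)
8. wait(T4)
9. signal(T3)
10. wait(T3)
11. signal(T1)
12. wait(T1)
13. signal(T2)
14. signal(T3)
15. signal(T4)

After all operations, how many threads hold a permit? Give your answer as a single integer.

Answer: 1

Derivation:
Step 1: wait(T4) -> count=1 queue=[] holders={T4}
Step 2: wait(T2) -> count=0 queue=[] holders={T2,T4}
Step 3: wait(T3) -> count=0 queue=[T3] holders={T2,T4}
Step 4: wait(T1) -> count=0 queue=[T3,T1] holders={T2,T4}
Step 5: signal(T2) -> count=0 queue=[T1] holders={T3,T4}
Step 6: wait(T2) -> count=0 queue=[T1,T2] holders={T3,T4}
Step 7: signal(T4) -> count=0 queue=[T2] holders={T1,T3}
Step 8: wait(T4) -> count=0 queue=[T2,T4] holders={T1,T3}
Step 9: signal(T3) -> count=0 queue=[T4] holders={T1,T2}
Step 10: wait(T3) -> count=0 queue=[T4,T3] holders={T1,T2}
Step 11: signal(T1) -> count=0 queue=[T3] holders={T2,T4}
Step 12: wait(T1) -> count=0 queue=[T3,T1] holders={T2,T4}
Step 13: signal(T2) -> count=0 queue=[T1] holders={T3,T4}
Step 14: signal(T3) -> count=0 queue=[] holders={T1,T4}
Step 15: signal(T4) -> count=1 queue=[] holders={T1}
Final holders: {T1} -> 1 thread(s)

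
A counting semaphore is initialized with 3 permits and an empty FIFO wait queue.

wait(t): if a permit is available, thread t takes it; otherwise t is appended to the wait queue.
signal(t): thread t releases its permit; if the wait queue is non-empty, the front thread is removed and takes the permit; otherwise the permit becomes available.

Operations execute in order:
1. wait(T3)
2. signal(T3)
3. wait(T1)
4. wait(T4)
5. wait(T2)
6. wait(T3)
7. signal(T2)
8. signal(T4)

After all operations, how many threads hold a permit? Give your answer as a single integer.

Answer: 2

Derivation:
Step 1: wait(T3) -> count=2 queue=[] holders={T3}
Step 2: signal(T3) -> count=3 queue=[] holders={none}
Step 3: wait(T1) -> count=2 queue=[] holders={T1}
Step 4: wait(T4) -> count=1 queue=[] holders={T1,T4}
Step 5: wait(T2) -> count=0 queue=[] holders={T1,T2,T4}
Step 6: wait(T3) -> count=0 queue=[T3] holders={T1,T2,T4}
Step 7: signal(T2) -> count=0 queue=[] holders={T1,T3,T4}
Step 8: signal(T4) -> count=1 queue=[] holders={T1,T3}
Final holders: {T1,T3} -> 2 thread(s)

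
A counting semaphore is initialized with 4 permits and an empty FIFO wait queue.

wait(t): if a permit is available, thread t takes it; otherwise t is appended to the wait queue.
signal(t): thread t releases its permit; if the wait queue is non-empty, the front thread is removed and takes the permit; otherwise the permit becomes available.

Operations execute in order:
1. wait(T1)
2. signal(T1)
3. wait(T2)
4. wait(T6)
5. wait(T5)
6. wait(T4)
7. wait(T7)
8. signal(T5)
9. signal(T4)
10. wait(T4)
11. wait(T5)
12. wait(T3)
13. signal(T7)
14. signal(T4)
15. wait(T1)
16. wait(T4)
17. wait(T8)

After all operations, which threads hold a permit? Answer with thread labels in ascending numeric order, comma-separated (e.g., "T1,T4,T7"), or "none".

Step 1: wait(T1) -> count=3 queue=[] holders={T1}
Step 2: signal(T1) -> count=4 queue=[] holders={none}
Step 3: wait(T2) -> count=3 queue=[] holders={T2}
Step 4: wait(T6) -> count=2 queue=[] holders={T2,T6}
Step 5: wait(T5) -> count=1 queue=[] holders={T2,T5,T6}
Step 6: wait(T4) -> count=0 queue=[] holders={T2,T4,T5,T6}
Step 7: wait(T7) -> count=0 queue=[T7] holders={T2,T4,T5,T6}
Step 8: signal(T5) -> count=0 queue=[] holders={T2,T4,T6,T7}
Step 9: signal(T4) -> count=1 queue=[] holders={T2,T6,T7}
Step 10: wait(T4) -> count=0 queue=[] holders={T2,T4,T6,T7}
Step 11: wait(T5) -> count=0 queue=[T5] holders={T2,T4,T6,T7}
Step 12: wait(T3) -> count=0 queue=[T5,T3] holders={T2,T4,T6,T7}
Step 13: signal(T7) -> count=0 queue=[T3] holders={T2,T4,T5,T6}
Step 14: signal(T4) -> count=0 queue=[] holders={T2,T3,T5,T6}
Step 15: wait(T1) -> count=0 queue=[T1] holders={T2,T3,T5,T6}
Step 16: wait(T4) -> count=0 queue=[T1,T4] holders={T2,T3,T5,T6}
Step 17: wait(T8) -> count=0 queue=[T1,T4,T8] holders={T2,T3,T5,T6}
Final holders: T2,T3,T5,T6

Answer: T2,T3,T5,T6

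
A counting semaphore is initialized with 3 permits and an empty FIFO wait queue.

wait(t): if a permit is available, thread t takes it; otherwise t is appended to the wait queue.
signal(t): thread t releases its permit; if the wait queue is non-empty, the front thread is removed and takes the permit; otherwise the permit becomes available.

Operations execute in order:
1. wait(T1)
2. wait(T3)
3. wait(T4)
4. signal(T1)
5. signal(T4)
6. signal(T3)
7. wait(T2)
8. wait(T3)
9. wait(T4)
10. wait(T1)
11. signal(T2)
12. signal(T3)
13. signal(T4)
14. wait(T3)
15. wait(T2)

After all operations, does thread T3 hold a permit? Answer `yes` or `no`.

Step 1: wait(T1) -> count=2 queue=[] holders={T1}
Step 2: wait(T3) -> count=1 queue=[] holders={T1,T3}
Step 3: wait(T4) -> count=0 queue=[] holders={T1,T3,T4}
Step 4: signal(T1) -> count=1 queue=[] holders={T3,T4}
Step 5: signal(T4) -> count=2 queue=[] holders={T3}
Step 6: signal(T3) -> count=3 queue=[] holders={none}
Step 7: wait(T2) -> count=2 queue=[] holders={T2}
Step 8: wait(T3) -> count=1 queue=[] holders={T2,T3}
Step 9: wait(T4) -> count=0 queue=[] holders={T2,T3,T4}
Step 10: wait(T1) -> count=0 queue=[T1] holders={T2,T3,T4}
Step 11: signal(T2) -> count=0 queue=[] holders={T1,T3,T4}
Step 12: signal(T3) -> count=1 queue=[] holders={T1,T4}
Step 13: signal(T4) -> count=2 queue=[] holders={T1}
Step 14: wait(T3) -> count=1 queue=[] holders={T1,T3}
Step 15: wait(T2) -> count=0 queue=[] holders={T1,T2,T3}
Final holders: {T1,T2,T3} -> T3 in holders

Answer: yes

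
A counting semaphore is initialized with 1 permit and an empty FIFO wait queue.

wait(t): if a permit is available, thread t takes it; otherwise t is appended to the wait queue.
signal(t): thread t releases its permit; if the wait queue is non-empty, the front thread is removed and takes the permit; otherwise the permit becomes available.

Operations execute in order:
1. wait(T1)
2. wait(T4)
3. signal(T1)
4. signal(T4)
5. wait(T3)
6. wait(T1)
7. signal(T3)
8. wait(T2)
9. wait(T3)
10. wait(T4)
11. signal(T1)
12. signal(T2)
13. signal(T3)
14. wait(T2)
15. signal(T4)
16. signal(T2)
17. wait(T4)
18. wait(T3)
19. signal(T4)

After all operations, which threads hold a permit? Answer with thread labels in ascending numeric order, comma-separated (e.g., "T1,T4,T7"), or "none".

Step 1: wait(T1) -> count=0 queue=[] holders={T1}
Step 2: wait(T4) -> count=0 queue=[T4] holders={T1}
Step 3: signal(T1) -> count=0 queue=[] holders={T4}
Step 4: signal(T4) -> count=1 queue=[] holders={none}
Step 5: wait(T3) -> count=0 queue=[] holders={T3}
Step 6: wait(T1) -> count=0 queue=[T1] holders={T3}
Step 7: signal(T3) -> count=0 queue=[] holders={T1}
Step 8: wait(T2) -> count=0 queue=[T2] holders={T1}
Step 9: wait(T3) -> count=0 queue=[T2,T3] holders={T1}
Step 10: wait(T4) -> count=0 queue=[T2,T3,T4] holders={T1}
Step 11: signal(T1) -> count=0 queue=[T3,T4] holders={T2}
Step 12: signal(T2) -> count=0 queue=[T4] holders={T3}
Step 13: signal(T3) -> count=0 queue=[] holders={T4}
Step 14: wait(T2) -> count=0 queue=[T2] holders={T4}
Step 15: signal(T4) -> count=0 queue=[] holders={T2}
Step 16: signal(T2) -> count=1 queue=[] holders={none}
Step 17: wait(T4) -> count=0 queue=[] holders={T4}
Step 18: wait(T3) -> count=0 queue=[T3] holders={T4}
Step 19: signal(T4) -> count=0 queue=[] holders={T3}
Final holders: T3

Answer: T3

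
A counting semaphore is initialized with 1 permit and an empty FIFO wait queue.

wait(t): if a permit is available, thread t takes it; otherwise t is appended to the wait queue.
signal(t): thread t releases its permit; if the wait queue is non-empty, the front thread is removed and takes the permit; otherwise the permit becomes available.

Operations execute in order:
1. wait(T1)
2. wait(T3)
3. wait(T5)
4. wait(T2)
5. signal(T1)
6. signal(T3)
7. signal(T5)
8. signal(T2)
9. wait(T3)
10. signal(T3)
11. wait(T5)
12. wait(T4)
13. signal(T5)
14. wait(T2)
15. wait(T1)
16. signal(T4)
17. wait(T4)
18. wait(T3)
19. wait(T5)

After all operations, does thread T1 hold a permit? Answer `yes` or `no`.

Answer: no

Derivation:
Step 1: wait(T1) -> count=0 queue=[] holders={T1}
Step 2: wait(T3) -> count=0 queue=[T3] holders={T1}
Step 3: wait(T5) -> count=0 queue=[T3,T5] holders={T1}
Step 4: wait(T2) -> count=0 queue=[T3,T5,T2] holders={T1}
Step 5: signal(T1) -> count=0 queue=[T5,T2] holders={T3}
Step 6: signal(T3) -> count=0 queue=[T2] holders={T5}
Step 7: signal(T5) -> count=0 queue=[] holders={T2}
Step 8: signal(T2) -> count=1 queue=[] holders={none}
Step 9: wait(T3) -> count=0 queue=[] holders={T3}
Step 10: signal(T3) -> count=1 queue=[] holders={none}
Step 11: wait(T5) -> count=0 queue=[] holders={T5}
Step 12: wait(T4) -> count=0 queue=[T4] holders={T5}
Step 13: signal(T5) -> count=0 queue=[] holders={T4}
Step 14: wait(T2) -> count=0 queue=[T2] holders={T4}
Step 15: wait(T1) -> count=0 queue=[T2,T1] holders={T4}
Step 16: signal(T4) -> count=0 queue=[T1] holders={T2}
Step 17: wait(T4) -> count=0 queue=[T1,T4] holders={T2}
Step 18: wait(T3) -> count=0 queue=[T1,T4,T3] holders={T2}
Step 19: wait(T5) -> count=0 queue=[T1,T4,T3,T5] holders={T2}
Final holders: {T2} -> T1 not in holders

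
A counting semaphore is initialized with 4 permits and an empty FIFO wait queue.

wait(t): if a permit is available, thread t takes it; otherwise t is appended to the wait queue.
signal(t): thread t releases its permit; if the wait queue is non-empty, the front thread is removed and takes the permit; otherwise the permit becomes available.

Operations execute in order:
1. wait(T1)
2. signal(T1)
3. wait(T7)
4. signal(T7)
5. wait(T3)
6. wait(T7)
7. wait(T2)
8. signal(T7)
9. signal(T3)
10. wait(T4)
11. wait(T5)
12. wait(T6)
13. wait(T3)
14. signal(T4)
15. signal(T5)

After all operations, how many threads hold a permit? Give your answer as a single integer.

Answer: 3

Derivation:
Step 1: wait(T1) -> count=3 queue=[] holders={T1}
Step 2: signal(T1) -> count=4 queue=[] holders={none}
Step 3: wait(T7) -> count=3 queue=[] holders={T7}
Step 4: signal(T7) -> count=4 queue=[] holders={none}
Step 5: wait(T3) -> count=3 queue=[] holders={T3}
Step 6: wait(T7) -> count=2 queue=[] holders={T3,T7}
Step 7: wait(T2) -> count=1 queue=[] holders={T2,T3,T7}
Step 8: signal(T7) -> count=2 queue=[] holders={T2,T3}
Step 9: signal(T3) -> count=3 queue=[] holders={T2}
Step 10: wait(T4) -> count=2 queue=[] holders={T2,T4}
Step 11: wait(T5) -> count=1 queue=[] holders={T2,T4,T5}
Step 12: wait(T6) -> count=0 queue=[] holders={T2,T4,T5,T6}
Step 13: wait(T3) -> count=0 queue=[T3] holders={T2,T4,T5,T6}
Step 14: signal(T4) -> count=0 queue=[] holders={T2,T3,T5,T6}
Step 15: signal(T5) -> count=1 queue=[] holders={T2,T3,T6}
Final holders: {T2,T3,T6} -> 3 thread(s)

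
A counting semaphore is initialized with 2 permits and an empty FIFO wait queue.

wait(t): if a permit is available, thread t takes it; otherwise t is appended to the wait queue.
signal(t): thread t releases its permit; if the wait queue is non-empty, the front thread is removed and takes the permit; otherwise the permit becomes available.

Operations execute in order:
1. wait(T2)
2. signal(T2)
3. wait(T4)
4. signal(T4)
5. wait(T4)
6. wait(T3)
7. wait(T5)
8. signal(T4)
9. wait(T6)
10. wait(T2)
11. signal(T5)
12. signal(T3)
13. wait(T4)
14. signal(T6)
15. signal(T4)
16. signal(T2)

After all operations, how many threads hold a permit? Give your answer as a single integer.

Step 1: wait(T2) -> count=1 queue=[] holders={T2}
Step 2: signal(T2) -> count=2 queue=[] holders={none}
Step 3: wait(T4) -> count=1 queue=[] holders={T4}
Step 4: signal(T4) -> count=2 queue=[] holders={none}
Step 5: wait(T4) -> count=1 queue=[] holders={T4}
Step 6: wait(T3) -> count=0 queue=[] holders={T3,T4}
Step 7: wait(T5) -> count=0 queue=[T5] holders={T3,T4}
Step 8: signal(T4) -> count=0 queue=[] holders={T3,T5}
Step 9: wait(T6) -> count=0 queue=[T6] holders={T3,T5}
Step 10: wait(T2) -> count=0 queue=[T6,T2] holders={T3,T5}
Step 11: signal(T5) -> count=0 queue=[T2] holders={T3,T6}
Step 12: signal(T3) -> count=0 queue=[] holders={T2,T6}
Step 13: wait(T4) -> count=0 queue=[T4] holders={T2,T6}
Step 14: signal(T6) -> count=0 queue=[] holders={T2,T4}
Step 15: signal(T4) -> count=1 queue=[] holders={T2}
Step 16: signal(T2) -> count=2 queue=[] holders={none}
Final holders: {none} -> 0 thread(s)

Answer: 0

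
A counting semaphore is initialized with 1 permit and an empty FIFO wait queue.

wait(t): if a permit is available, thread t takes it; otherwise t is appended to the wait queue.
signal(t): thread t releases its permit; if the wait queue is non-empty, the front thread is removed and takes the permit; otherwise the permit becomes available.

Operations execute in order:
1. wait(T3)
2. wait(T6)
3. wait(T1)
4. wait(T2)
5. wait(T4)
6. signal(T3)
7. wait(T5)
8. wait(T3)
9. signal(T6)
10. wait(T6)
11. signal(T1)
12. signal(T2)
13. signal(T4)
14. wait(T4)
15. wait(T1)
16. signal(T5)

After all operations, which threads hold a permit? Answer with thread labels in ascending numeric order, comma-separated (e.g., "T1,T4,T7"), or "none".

Step 1: wait(T3) -> count=0 queue=[] holders={T3}
Step 2: wait(T6) -> count=0 queue=[T6] holders={T3}
Step 3: wait(T1) -> count=0 queue=[T6,T1] holders={T3}
Step 4: wait(T2) -> count=0 queue=[T6,T1,T2] holders={T3}
Step 5: wait(T4) -> count=0 queue=[T6,T1,T2,T4] holders={T3}
Step 6: signal(T3) -> count=0 queue=[T1,T2,T4] holders={T6}
Step 7: wait(T5) -> count=0 queue=[T1,T2,T4,T5] holders={T6}
Step 8: wait(T3) -> count=0 queue=[T1,T2,T4,T5,T3] holders={T6}
Step 9: signal(T6) -> count=0 queue=[T2,T4,T5,T3] holders={T1}
Step 10: wait(T6) -> count=0 queue=[T2,T4,T5,T3,T6] holders={T1}
Step 11: signal(T1) -> count=0 queue=[T4,T5,T3,T6] holders={T2}
Step 12: signal(T2) -> count=0 queue=[T5,T3,T6] holders={T4}
Step 13: signal(T4) -> count=0 queue=[T3,T6] holders={T5}
Step 14: wait(T4) -> count=0 queue=[T3,T6,T4] holders={T5}
Step 15: wait(T1) -> count=0 queue=[T3,T6,T4,T1] holders={T5}
Step 16: signal(T5) -> count=0 queue=[T6,T4,T1] holders={T3}
Final holders: T3

Answer: T3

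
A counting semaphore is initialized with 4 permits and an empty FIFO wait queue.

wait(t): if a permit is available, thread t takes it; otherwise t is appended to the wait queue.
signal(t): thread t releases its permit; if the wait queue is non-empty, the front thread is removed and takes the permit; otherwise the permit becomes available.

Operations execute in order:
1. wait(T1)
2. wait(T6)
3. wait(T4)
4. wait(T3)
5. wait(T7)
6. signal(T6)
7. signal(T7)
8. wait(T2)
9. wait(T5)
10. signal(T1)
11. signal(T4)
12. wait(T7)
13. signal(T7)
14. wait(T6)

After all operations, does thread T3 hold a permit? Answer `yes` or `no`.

Answer: yes

Derivation:
Step 1: wait(T1) -> count=3 queue=[] holders={T1}
Step 2: wait(T6) -> count=2 queue=[] holders={T1,T6}
Step 3: wait(T4) -> count=1 queue=[] holders={T1,T4,T6}
Step 4: wait(T3) -> count=0 queue=[] holders={T1,T3,T4,T6}
Step 5: wait(T7) -> count=0 queue=[T7] holders={T1,T3,T4,T6}
Step 6: signal(T6) -> count=0 queue=[] holders={T1,T3,T4,T7}
Step 7: signal(T7) -> count=1 queue=[] holders={T1,T3,T4}
Step 8: wait(T2) -> count=0 queue=[] holders={T1,T2,T3,T4}
Step 9: wait(T5) -> count=0 queue=[T5] holders={T1,T2,T3,T4}
Step 10: signal(T1) -> count=0 queue=[] holders={T2,T3,T4,T5}
Step 11: signal(T4) -> count=1 queue=[] holders={T2,T3,T5}
Step 12: wait(T7) -> count=0 queue=[] holders={T2,T3,T5,T7}
Step 13: signal(T7) -> count=1 queue=[] holders={T2,T3,T5}
Step 14: wait(T6) -> count=0 queue=[] holders={T2,T3,T5,T6}
Final holders: {T2,T3,T5,T6} -> T3 in holders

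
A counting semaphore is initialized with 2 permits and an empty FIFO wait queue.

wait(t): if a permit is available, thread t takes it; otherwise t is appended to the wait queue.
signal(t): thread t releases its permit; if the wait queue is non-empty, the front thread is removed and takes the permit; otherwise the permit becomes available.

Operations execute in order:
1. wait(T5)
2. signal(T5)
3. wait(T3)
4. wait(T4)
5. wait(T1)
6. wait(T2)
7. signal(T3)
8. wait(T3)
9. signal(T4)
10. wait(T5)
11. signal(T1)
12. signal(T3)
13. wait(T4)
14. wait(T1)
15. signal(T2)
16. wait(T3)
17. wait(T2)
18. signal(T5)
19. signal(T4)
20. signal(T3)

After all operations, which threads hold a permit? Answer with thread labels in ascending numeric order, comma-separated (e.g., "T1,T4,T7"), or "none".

Step 1: wait(T5) -> count=1 queue=[] holders={T5}
Step 2: signal(T5) -> count=2 queue=[] holders={none}
Step 3: wait(T3) -> count=1 queue=[] holders={T3}
Step 4: wait(T4) -> count=0 queue=[] holders={T3,T4}
Step 5: wait(T1) -> count=0 queue=[T1] holders={T3,T4}
Step 6: wait(T2) -> count=0 queue=[T1,T2] holders={T3,T4}
Step 7: signal(T3) -> count=0 queue=[T2] holders={T1,T4}
Step 8: wait(T3) -> count=0 queue=[T2,T3] holders={T1,T4}
Step 9: signal(T4) -> count=0 queue=[T3] holders={T1,T2}
Step 10: wait(T5) -> count=0 queue=[T3,T5] holders={T1,T2}
Step 11: signal(T1) -> count=0 queue=[T5] holders={T2,T3}
Step 12: signal(T3) -> count=0 queue=[] holders={T2,T5}
Step 13: wait(T4) -> count=0 queue=[T4] holders={T2,T5}
Step 14: wait(T1) -> count=0 queue=[T4,T1] holders={T2,T5}
Step 15: signal(T2) -> count=0 queue=[T1] holders={T4,T5}
Step 16: wait(T3) -> count=0 queue=[T1,T3] holders={T4,T5}
Step 17: wait(T2) -> count=0 queue=[T1,T3,T2] holders={T4,T5}
Step 18: signal(T5) -> count=0 queue=[T3,T2] holders={T1,T4}
Step 19: signal(T4) -> count=0 queue=[T2] holders={T1,T3}
Step 20: signal(T3) -> count=0 queue=[] holders={T1,T2}
Final holders: T1,T2

Answer: T1,T2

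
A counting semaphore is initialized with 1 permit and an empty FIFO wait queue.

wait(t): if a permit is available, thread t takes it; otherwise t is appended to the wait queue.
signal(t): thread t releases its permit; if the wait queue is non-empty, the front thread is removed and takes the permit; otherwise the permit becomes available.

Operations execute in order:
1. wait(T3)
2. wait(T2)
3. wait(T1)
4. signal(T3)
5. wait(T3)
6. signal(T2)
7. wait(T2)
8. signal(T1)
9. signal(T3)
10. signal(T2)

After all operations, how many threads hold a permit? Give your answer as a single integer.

Step 1: wait(T3) -> count=0 queue=[] holders={T3}
Step 2: wait(T2) -> count=0 queue=[T2] holders={T3}
Step 3: wait(T1) -> count=0 queue=[T2,T1] holders={T3}
Step 4: signal(T3) -> count=0 queue=[T1] holders={T2}
Step 5: wait(T3) -> count=0 queue=[T1,T3] holders={T2}
Step 6: signal(T2) -> count=0 queue=[T3] holders={T1}
Step 7: wait(T2) -> count=0 queue=[T3,T2] holders={T1}
Step 8: signal(T1) -> count=0 queue=[T2] holders={T3}
Step 9: signal(T3) -> count=0 queue=[] holders={T2}
Step 10: signal(T2) -> count=1 queue=[] holders={none}
Final holders: {none} -> 0 thread(s)

Answer: 0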